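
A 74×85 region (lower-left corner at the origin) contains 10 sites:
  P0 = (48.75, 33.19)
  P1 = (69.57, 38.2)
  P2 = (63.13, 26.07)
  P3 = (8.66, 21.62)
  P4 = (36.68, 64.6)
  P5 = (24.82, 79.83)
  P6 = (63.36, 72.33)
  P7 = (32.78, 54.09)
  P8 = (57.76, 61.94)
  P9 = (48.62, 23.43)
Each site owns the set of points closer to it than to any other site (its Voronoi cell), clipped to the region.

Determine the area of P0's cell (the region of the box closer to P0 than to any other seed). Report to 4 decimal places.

1. box [0,74]×[0,85]: [(0, 0) (74, 0) (74, 85) (0, 85)]
2. ⊥bis P0·P1 via (59.16,35.695): [(0, 0) (67.7494, 0) (47.2955, 85) (0, 85)]  |A|=4889.4113
3. ⊥bis P0·P2 via (55.94,29.63): [(0, 0) (41.2692, 0) (59.089, 35.99) (47.2955, 85) (0, 85)]  |A|=4412.9006
4. ⊥bis P0·P3 via (28.705,27.405): [(36.6141, 0) (41.2692, 0) (59.089, 35.99) (47.2955, 85) (12.083, 85)]  |A|=2343.2719
5. ⊥bis P0·P4 via (42.715,48.895): [(24.5207, 41.9034) (36.6141, 0) (41.2692, 0) (59.089, 35.99) (54.8605, 53.5622)]  |A|=1063.4957
6. ⊥bis P0·P5 via (36.785,56.51): [(24.5207, 41.9034) (36.6141, 0) (41.2692, 0) (59.089, 35.99) (54.8605, 53.5622)]  |A|=1063.4957
7. ⊥bis P0·P6 via (56.055,52.76): [(54.3902, 53.3814) (24.5207, 41.9034) (36.6141, 0) (41.2692, 0) (59.089, 35.99) (54.9548, 53.1707)]  |A|=1063.3951
8. ⊥bis P0·P7 via (40.765,43.64): [(54.3902, 53.3814) (52.6269, 52.7039) (27.0451, 33.1564) (36.6141, 0) (41.2692, 0) (59.089, 35.99) (54.9548, 53.1707)]  |A|=926.8403
9. ⊥bis P0·P8 via (53.255,47.565): [(48.0404, 49.1992) (27.0451, 33.1564) (36.6141, 0) (41.2692, 0) (59.089, 35.99) (56.5523, 46.5316)]  |A|=897.3298
10. ⊥bis P0·P9 via (48.685,28.31): [(48.0404, 49.1992) (27.0451, 33.1564) (28.3657, 28.5806) (55.2432, 28.2226) (59.089, 35.99) (56.5523, 46.5316)]  |A|=449.0285
11. canonical 6-gon: [(48.0404, 49.1992) (27.0451, 33.1564) (28.3657, 28.5806) (55.2432, 28.2226) (59.089, 35.99) (56.5523, 46.5316)]
12. shoelace: 449.0285

Area of P0's cell: 449.0285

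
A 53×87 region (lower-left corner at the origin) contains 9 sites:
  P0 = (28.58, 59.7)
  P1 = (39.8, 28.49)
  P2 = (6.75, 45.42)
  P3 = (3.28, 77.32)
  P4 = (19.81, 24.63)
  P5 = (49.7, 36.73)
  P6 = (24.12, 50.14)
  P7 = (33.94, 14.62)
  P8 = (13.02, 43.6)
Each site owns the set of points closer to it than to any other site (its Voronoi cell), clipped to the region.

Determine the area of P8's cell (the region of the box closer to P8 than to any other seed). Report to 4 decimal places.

1. box [0,53]×[0,87]: [(0, 0) (53, 0) (53, 87) (0, 87)]
2. ⊥bis P8·P0 via (20.8,51.65): [(0, 71.7524) (0, 0) (53, 0) (53, 20.53)]  |A|=2445.4825
3. ⊥bis P8·P1 via (26.41,36.045): [(30.1281, 42.6348) (0, 71.7524) (0, 0) (6.0724, 0)]  |A|=1210.3301
4. ⊥bis P8·P2 via (9.885,44.51): [(30.1281, 42.6348) (13.8947, 58.3237) (0, 10.4556) (0, 0) (6.0724, 0)]  |A|=784.4799
5. ⊥bis P8·P3 via (8.15,60.46): [(30.1281, 42.6348) (13.8947, 58.3237) (0, 10.4556) (0, 0) (6.0724, 0)]  |A|=784.4799
6. ⊥bis P8·P4 via (16.415,34.115): [(27.5748, 38.1095) (30.1281, 42.6348) (13.8947, 58.3237) (5.7607, 30.3015)]  |A|=330.6447
7. ⊥bis P8·P5 via (31.36,40.165): [(27.5748, 38.1095) (30.1281, 42.6348) (13.8947, 58.3237) (5.7607, 30.3015)]  |A|=330.6447
8. ⊥bis P8·P6 via (18.57,46.87): [(24.4009, 36.9734) (13.2105, 55.9664) (5.7607, 30.3015)]  |A|=214.3487
9. ⊥bis P8·P7 via (23.48,29.11): [(24.4009, 36.9734) (13.2105, 55.9664) (5.7607, 30.3015)]  |A|=214.3487
10. canonical 3-gon: [(24.4009, 36.9734) (13.2105, 55.9664) (5.7607, 30.3015)]
11. shoelace: 214.3487

Area of P8's cell: 214.3487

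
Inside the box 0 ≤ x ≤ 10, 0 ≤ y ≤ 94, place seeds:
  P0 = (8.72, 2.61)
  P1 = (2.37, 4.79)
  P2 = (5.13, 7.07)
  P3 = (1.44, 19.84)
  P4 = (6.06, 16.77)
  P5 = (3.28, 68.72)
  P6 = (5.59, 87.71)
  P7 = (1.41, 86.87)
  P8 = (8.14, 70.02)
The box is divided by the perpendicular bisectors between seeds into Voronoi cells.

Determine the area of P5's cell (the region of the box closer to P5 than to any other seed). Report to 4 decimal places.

1. box [0,10]×[0,94]: [(0, 0) (10, 0) (10, 94) (0, 94)]
2. ⊥bis P5·P0 via (6,35.665): [(0, 35.1713) (10, 35.9941) (10, 94) (0, 94)]  |A|=584.1729
3. ⊥bis P5·P1 via (2.825,36.755): [(0, 36.7952) (10, 36.6529) (10, 94) (0, 94)]  |A|=572.7596
4. ⊥bis P5·P2 via (4.205,37.895): [(0, 37.7688) (10, 38.0689) (10, 94) (0, 94)]  |A|=560.8114
5. ⊥bis P5·P3 via (2.36,44.28): [(0, 44.3688) (10, 43.9924) (10, 94) (0, 94)]  |A|=498.1938
6. ⊥bis P5·P4 via (4.67,42.745): [(0, 44.3688) (10, 43.9924) (10, 94) (0, 94)]  |A|=498.1938
7. ⊥bis P5·P6 via (4.435,78.215): [(0, 78.7545) (0, 44.3688) (10, 43.9924) (10, 77.5381)]  |A|=339.6565
8. ⊥bis P5·P7 via (2.345,77.795): [(5.346, 78.1042) (0, 77.5534) (0, 44.3688) (10, 43.9924) (10, 77.5381)]  |A|=336.446
9. ⊥bis P5·P8 via (5.71,69.37): [(3.4266, 77.9064) (0, 77.5534) (0, 44.3688) (10, 43.9924) (10, 53.332)]  |A|=255.8844
10. canonical 5-gon: [(3.4266, 77.9064) (0, 77.5534) (0, 44.3688) (10, 43.9924) (10, 53.332)]
11. shoelace: 255.8844

Area of P5's cell: 255.8844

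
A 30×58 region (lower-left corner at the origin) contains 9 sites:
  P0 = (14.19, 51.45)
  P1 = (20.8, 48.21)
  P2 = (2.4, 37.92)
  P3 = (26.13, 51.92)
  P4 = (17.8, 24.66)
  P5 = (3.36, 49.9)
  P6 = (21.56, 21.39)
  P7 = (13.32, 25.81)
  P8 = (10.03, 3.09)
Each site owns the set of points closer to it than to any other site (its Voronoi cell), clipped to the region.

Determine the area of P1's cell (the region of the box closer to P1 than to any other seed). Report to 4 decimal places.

1. box [0,30]×[0,58]: [(0, 0) (30, 0) (30, 58) (0, 58)]
2. ⊥bis P1·P0 via (17.495,49.83): [(0, 14.138) (0, 0) (30, 0) (30, 58) (21.4997, 58)]  |A|=1268.4914
3. ⊥bis P1·P2 via (11.6,43.065): [(12.9744, 40.6074) (30, 10.1632) (30, 58) (21.4997, 58)]  |A|=481.1473
4. ⊥bis P1·P3 via (23.465,50.065): [(20.0295, 55.0007) (12.9744, 40.6074) (30, 10.1632) (30, 40.6764)]  |A|=382.0372
5. ⊥bis P1·P4 via (19.3,36.435): [(20.0295, 55.0007) (12.9744, 40.6074) (15.0015, 36.9826) (30, 35.0719) (30, 40.6764)]  |A|=195.2403
6. ⊥bis P1·P5 via (12.08,49.055): [(20.0295, 55.0007) (12.9744, 40.6074) (15.0015, 36.9826) (30, 35.0719) (30, 40.6764)]  |A|=195.2403
7. ⊥bis P1·P6 via (21.18,34.8): [(20.0295, 55.0007) (12.9744, 40.6074) (15.0015, 36.9826) (30, 35.0719) (30, 40.6764)]  |A|=195.2403
8. ⊥bis P1·P7 via (17.06,37.01): [(20.0295, 55.0007) (12.9744, 40.6074) (14.51, 37.8615) (18.4624, 36.5417) (30, 35.0719) (30, 40.6764)]  |A|=193.8277
9. ⊥bis P1·P8 via (15.415,25.65): [(20.0295, 55.0007) (12.9744, 40.6074) (14.51, 37.8615) (18.4624, 36.5417) (30, 35.0719) (30, 40.6764)]  |A|=193.8277
10. canonical 6-gon: [(20.0295, 55.0007) (12.9744, 40.6074) (14.51, 37.8615) (18.4624, 36.5417) (30, 35.0719) (30, 40.6764)]
11. shoelace: 193.8277

Area of P1's cell: 193.8277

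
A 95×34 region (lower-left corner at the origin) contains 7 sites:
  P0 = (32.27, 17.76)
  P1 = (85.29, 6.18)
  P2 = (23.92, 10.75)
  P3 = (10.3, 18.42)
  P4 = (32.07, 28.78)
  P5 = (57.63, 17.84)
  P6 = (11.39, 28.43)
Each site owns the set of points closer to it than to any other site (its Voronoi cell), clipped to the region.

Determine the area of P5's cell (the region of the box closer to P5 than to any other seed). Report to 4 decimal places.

Area of P5's cell: 949.0131

1. box [0,95]×[0,34]: [(0, 0) (95, 0) (95, 34) (0, 34)]
2. ⊥bis P5·P0 via (44.95,17.8): [(45.0062, 0) (95, 0) (95, 34) (44.8989, 34)]  |A|=1701.6142
3. ⊥bis P5·P1 via (71.46,12.01): [(45.0062, 0) (66.3972, 0) (80.7298, 34) (44.8989, 34)]  |A|=972.7739
4. ⊥bis P5·P2 via (40.775,14.295): [(45.0062, 0) (66.3972, 0) (80.7298, 34) (44.8989, 34)]  |A|=972.7739
5. ⊥bis P5·P3 via (33.965,18.13): [(45.0062, 0) (66.3972, 0) (80.7298, 34) (44.8989, 34)]  |A|=972.7739
6. ⊥bis P5·P4 via (44.85,23.31): [(44.932, 23.5016) (45.0062, 0) (66.3972, 0) (80.7298, 34) (49.4255, 34)]  |A|=949.0131
7. ⊥bis P5·P6 via (34.51,23.135): [(44.932, 23.5016) (45.0062, 0) (66.3972, 0) (80.7298, 34) (49.4255, 34)]  |A|=949.0131
8. canonical 5-gon: [(44.932, 23.5016) (45.0062, 0) (66.3972, 0) (80.7298, 34) (49.4255, 34)]
9. shoelace: 949.0131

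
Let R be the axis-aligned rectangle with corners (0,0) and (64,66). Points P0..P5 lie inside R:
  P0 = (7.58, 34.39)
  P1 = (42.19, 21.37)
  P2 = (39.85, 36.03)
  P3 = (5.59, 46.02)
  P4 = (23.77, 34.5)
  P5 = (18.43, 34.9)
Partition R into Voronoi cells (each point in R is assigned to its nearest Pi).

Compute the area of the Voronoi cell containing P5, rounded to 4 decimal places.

1. box [0,64]×[0,66]: [(0, 0) (64, 0) (64, 66) (0, 66)]
2. ⊥bis P5·P0 via (13.005,34.645): [(14.6335, 0) (64, 0) (64, 66) (11.5312, 66)]  |A|=3360.5667
3. ⊥bis P5·P1 via (30.31,28.135): [(14.6072, 0.5593) (51.872, 66) (11.5312, 66)]  |A|=1319.9661
4. ⊥bis P5·P2 via (29.14,35.465): [(14.6072, 0.5593) (29.5931, 26.8761) (27.5291, 66) (11.5312, 66)]  |A|=843.7716
5. ⊥bis P5·P3 via (12.01,40.46): [(12.6945, 41.2504) (14.6072, 0.5593) (29.5931, 26.8761) (27.9081, 58.8171)]  |A|=587.833
6. ⊥bis P5·P4 via (21.1,34.7): [(22.433, 52.4952) (12.6945, 41.2504) (14.6072, 0.5593) (19.1387, 8.5172)]  |A|=295.4247
7. canonical 4-gon: [(22.433, 52.4952) (12.6945, 41.2504) (14.6072, 0.5593) (19.1387, 8.5172)]
8. shoelace: 295.4247

Area of P5's cell: 295.4247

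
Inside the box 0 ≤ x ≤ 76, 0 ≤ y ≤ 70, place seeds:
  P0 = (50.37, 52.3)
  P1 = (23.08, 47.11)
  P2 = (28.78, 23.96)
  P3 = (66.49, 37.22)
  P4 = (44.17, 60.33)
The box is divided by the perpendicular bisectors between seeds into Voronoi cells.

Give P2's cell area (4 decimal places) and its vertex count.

Area of P2's cell: 1792.7850 (5 vertices)

1. box [0,76]×[0,70]: [(0, 0) (76, 0) (76, 70) (0, 70)]
2. ⊥bis P2·P0 via (39.575,38.13): [(0, 68.2791) (0, 0) (76, 0) (76, 10.3807)]  |A|=2989.0699
3. ⊥bis P2·P1 via (25.93,35.535): [(38.8164, 38.7079) (0, 29.1505) (0, 0) (76, 0) (76, 10.3807)]  |A|=2229.6548
4. ⊥bis P2·P3 via (47.635,30.59): [(46.9627, 32.5019) (38.8164, 38.7079) (0, 29.1505) (0, 0) (58.3914, 0)]  |A|=1792.785
5. ⊥bis P2·P4 via (36.475,42.145): [(46.9627, 32.5019) (38.8164, 38.7079) (0, 29.1505) (0, 0) (58.3914, 0)]  |A|=1792.785
6. canonical 5-gon: [(46.9627, 32.5019) (38.8164, 38.7079) (0, 29.1505) (0, 0) (58.3914, 0)]
7. shoelace: 1792.785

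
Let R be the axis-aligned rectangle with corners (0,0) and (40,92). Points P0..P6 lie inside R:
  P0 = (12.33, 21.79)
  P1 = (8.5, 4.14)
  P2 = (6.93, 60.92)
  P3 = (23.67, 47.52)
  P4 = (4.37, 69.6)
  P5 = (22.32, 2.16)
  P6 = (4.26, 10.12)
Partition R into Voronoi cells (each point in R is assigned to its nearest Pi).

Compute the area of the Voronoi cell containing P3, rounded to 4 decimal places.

1. box [0,40]×[0,92]: [(0, 0) (40, 0) (40, 92) (0, 92)]
2. ⊥bis P3·P0 via (18,34.655): [(0, 42.5882) (40, 24.9589) (40, 92) (0, 92)]  |A|=2329.0585
3. ⊥bis P3·P1 via (16.085,25.83): [(0, 42.5882) (40, 24.9589) (40, 92) (0, 92)]  |A|=2329.0585
4. ⊥bis P3·P2 via (15.3,54.22): [(4.4271, 40.637) (40, 24.9589) (40, 85.0766)]  |A|=1069.2794
5. ⊥bis P3·P4 via (14.02,58.56): [(29.8507, 72.3975) (4.4271, 40.637) (40, 24.9589) (40, 81.269)]  |A|=1049.9572
6. ⊥bis P3·P5 via (22.995,24.84): [(29.8507, 72.3975) (4.4271, 40.637) (40, 24.9589) (40, 81.269)]  |A|=1049.9572
7. ⊥bis P3·P6 via (13.965,28.82): [(29.8507, 72.3975) (4.4271, 40.637) (40, 24.9589) (40, 81.269)]  |A|=1049.9572
8. canonical 4-gon: [(29.8507, 72.3975) (4.4271, 40.637) (40, 24.9589) (40, 81.269)]
9. shoelace: 1049.9572

Area of P3's cell: 1049.9572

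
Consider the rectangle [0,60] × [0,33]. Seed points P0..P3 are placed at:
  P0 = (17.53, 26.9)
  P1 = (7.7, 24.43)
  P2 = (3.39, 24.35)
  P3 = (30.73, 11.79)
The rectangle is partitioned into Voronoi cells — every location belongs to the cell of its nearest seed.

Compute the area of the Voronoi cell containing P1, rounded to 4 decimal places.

Area of P1's cell: 244.5973

1. box [0,60]×[0,33]: [(0, 0) (60, 0) (60, 33) (0, 33)]
2. ⊥bis P1·P0 via (12.615,25.665): [(0, 0) (19.0639, 0) (10.7719, 33) (0, 33)]  |A|=492.2908
3. ⊥bis P1·P2 via (5.545,24.39): [(5.9977, 0) (19.0639, 0) (10.7719, 33) (5.3852, 33)]  |A|=304.473
4. ⊥bis P1·P3 via (19.215,18.11): [(5.9977, 0) (9.2753, 0) (15.9899, 12.2338) (10.7719, 33) (5.3852, 33)]  |A|=244.5973
5. canonical 5-gon: [(5.9977, 0) (9.2753, 0) (15.9899, 12.2338) (10.7719, 33) (5.3852, 33)]
6. shoelace: 244.5973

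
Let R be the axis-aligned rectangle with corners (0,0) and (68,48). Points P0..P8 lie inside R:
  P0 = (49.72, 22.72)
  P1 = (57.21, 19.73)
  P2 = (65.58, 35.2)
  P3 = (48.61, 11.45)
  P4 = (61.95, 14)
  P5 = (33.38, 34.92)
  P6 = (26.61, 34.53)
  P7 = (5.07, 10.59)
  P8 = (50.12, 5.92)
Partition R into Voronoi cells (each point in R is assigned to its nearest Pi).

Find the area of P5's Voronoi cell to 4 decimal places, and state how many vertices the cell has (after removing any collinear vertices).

1. box [0,68]×[0,48]: [(0, 0) (68, 0) (68, 48) (0, 48)]
2. ⊥bis P5·P0 via (41.55,28.82): [(0, 0) (20.032, 0) (55.8704, 48) (0, 48)]  |A|=1821.6588
3. ⊥bis P5·P1 via (45.295,27.325): [(0, 0) (20.032, 0) (55.8704, 48) (0, 48)]  |A|=1821.6588
4. ⊥bis P5·P2 via (49.48,35.06): [(0, 0) (20.032, 0) (49.4423, 39.3906) (49.3675, 48) (0, 48)]  |A|=1793.6653
5. ⊥bis P5·P3 via (40.995,23.185): [(0, 0) (5.266, 0) (33.9101, 18.5875) (49.4423, 39.3906) (49.3675, 48) (0, 48)]  |A|=1656.4343
6. ⊥bis P5·P4 via (47.665,24.46): [(0, 0) (5.266, 0) (33.9101, 18.5875) (49.4423, 39.3906) (49.3675, 48) (0, 48)]  |A|=1656.4343
7. ⊥bis P5·P6 via (29.995,34.725): [(31.0322, 16.72) (33.9101, 18.5875) (49.4423, 39.3906) (49.3675, 48) (29.2303, 48)]  |A|=410.4758
8. ⊥bis P5·P7 via (19.225,22.755): [(31.0322, 16.72) (33.9101, 18.5875) (49.4423, 39.3906) (49.3675, 48) (29.2303, 48)]  |A|=410.4758
9. ⊥bis P5·P8 via (41.75,20.42): [(31.0322, 16.72) (33.9101, 18.5875) (49.4423, 39.3906) (49.3675, 48) (29.2303, 48)]  |A|=410.4758
10. canonical 5-gon: [(31.0322, 16.72) (33.9101, 18.5875) (49.4423, 39.3906) (49.3675, 48) (29.2303, 48)]
11. shoelace: 410.4758

Area of P5's cell: 410.4758 (5 vertices)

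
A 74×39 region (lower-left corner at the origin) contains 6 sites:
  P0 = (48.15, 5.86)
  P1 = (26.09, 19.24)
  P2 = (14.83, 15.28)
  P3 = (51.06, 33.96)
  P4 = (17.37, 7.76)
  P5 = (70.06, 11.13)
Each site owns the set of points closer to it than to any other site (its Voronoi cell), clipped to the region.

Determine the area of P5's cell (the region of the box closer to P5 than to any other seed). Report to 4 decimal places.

Area of P5's cell: 417.9312

1. box [0,74]×[0,39]: [(0, 0) (74, 0) (74, 39) (0, 39)]
2. ⊥bis P5·P0 via (59.105,8.495): [(61.1483, 0) (74, 0) (74, 39) (51.7676, 39)]  |A|=684.139
3. ⊥bis P5·P1 via (48.075,15.185): [(52.1638, 37.3531) (61.1483, 0) (74, 0) (74, 39) (52.4675, 39)]  |A|=683.5627
4. ⊥bis P5·P2 via (42.445,13.205): [(52.1638, 37.3531) (61.1483, 0) (74, 0) (74, 39) (52.4675, 39)]  |A|=683.5627
5. ⊥bis P5·P3 via (60.56,22.545): [(56.5319, 19.1927) (61.1483, 0) (74, 0) (74, 33.7303)]  |A|=417.9312
6. ⊥bis P5·P4 via (43.715,9.445): [(56.5319, 19.1927) (61.1483, 0) (74, 0) (74, 33.7303)]  |A|=417.9312
7. canonical 4-gon: [(56.5319, 19.1927) (61.1483, 0) (74, 0) (74, 33.7303)]
8. shoelace: 417.9312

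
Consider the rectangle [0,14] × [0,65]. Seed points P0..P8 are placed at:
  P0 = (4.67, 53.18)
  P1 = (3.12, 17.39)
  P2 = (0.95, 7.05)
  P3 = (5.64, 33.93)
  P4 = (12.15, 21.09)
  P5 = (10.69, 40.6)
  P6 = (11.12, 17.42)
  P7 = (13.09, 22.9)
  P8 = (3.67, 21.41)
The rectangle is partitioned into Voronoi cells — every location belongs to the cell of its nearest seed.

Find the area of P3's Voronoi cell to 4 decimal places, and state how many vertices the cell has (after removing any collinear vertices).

1. box [0,14]×[0,65]: [(0, 0) (14, 0) (14, 65) (0, 65)]
2. ⊥bis P3·P0 via (5.155,43.555): [(0, 43.2952) (0, 0) (14, 0) (14, 44.0007)]  |A|=611.0716
3. ⊥bis P3·P1 via (4.38,25.66): [(0, 43.2952) (0, 26.3273) (14, 24.1943) (14, 44.0007)]  |A|=257.4201
4. ⊥bis P3·P2 via (3.295,20.49): [(0, 43.2952) (0, 26.3273) (14, 24.1943) (14, 44.0007)]  |A|=257.4201
5. ⊥bis P3·P4 via (8.895,27.51): [(0, 43.2952) (0, 26.3273) (5.046, 25.5585) (14, 30.0983) (14, 44.0007)]  |A|=230.988
6. ⊥bis P3·P5 via (8.165,37.265): [(0.1878, 43.3047) (0, 43.2952) (0, 26.3273) (5.046, 25.5585) (14, 30.0983) (14, 32.8472)]  |A|=153.9609
7. ⊥bis P3·P6 via (8.38,25.675): [(0.1878, 43.3047) (0, 43.2952) (0, 26.3273) (5.046, 25.5585) (14, 30.0983) (14, 32.8472)]  |A|=153.9609
8. ⊥bis P3·P7 via (9.365,28.415): [(0.1878, 43.3047) (0, 43.2952) (0, 26.3273) (5.046, 25.5585) (5.4064, 25.7413) (14, 31.5456) (14, 32.8472)]  |A|=147.742
9. ⊥bis P3·P8 via (4.655,27.67): [(0.1878, 43.3047) (0, 43.2952) (0, 28.4025) (7.5805, 27.2097) (14, 31.5456) (14, 32.8472)]  |A|=134.6706
10. canonical 6-gon: [(0.1878, 43.3047) (0, 43.2952) (0, 28.4025) (7.5805, 27.2097) (14, 31.5456) (14, 32.8472)]
11. shoelace: 134.6706

Area of P3's cell: 134.6706 (6 vertices)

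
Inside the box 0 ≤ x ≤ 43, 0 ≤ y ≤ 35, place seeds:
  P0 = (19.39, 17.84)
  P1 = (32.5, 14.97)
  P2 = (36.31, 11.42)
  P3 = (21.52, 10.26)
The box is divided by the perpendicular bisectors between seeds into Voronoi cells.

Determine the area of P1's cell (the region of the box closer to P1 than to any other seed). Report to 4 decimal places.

Area of P1's cell: 315.2109

1. box [0,43]×[0,35]: [(0, 0) (43, 0) (43, 35) (0, 35)]
2. ⊥bis P1·P0 via (25.945,16.405): [(22.3537, 0) (43, 0) (43, 35) (30.0158, 35)]  |A|=588.535
3. ⊥bis P1·P2 via (34.405,13.195): [(22.4284, 0.3412) (43, 22.4195) (43, 35) (30.0158, 35)]  |A|=354.4099
4. ⊥bis P1·P3 via (27.01,12.615): [(25.7555, 15.5395) (29.1709, 7.5775) (43, 22.4195) (43, 35) (30.0158, 35)]  |A|=315.2109
5. canonical 5-gon: [(25.7555, 15.5395) (29.1709, 7.5775) (43, 22.4195) (43, 35) (30.0158, 35)]
6. shoelace: 315.2109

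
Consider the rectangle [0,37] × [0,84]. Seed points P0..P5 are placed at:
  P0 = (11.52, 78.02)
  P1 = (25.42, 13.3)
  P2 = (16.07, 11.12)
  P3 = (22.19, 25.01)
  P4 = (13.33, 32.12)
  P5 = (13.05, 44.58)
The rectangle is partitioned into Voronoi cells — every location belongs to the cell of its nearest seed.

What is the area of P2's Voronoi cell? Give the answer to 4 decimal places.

1. box [0,37]×[0,84]: [(0, 0) (37, 0) (37, 84) (0, 84)]
2. ⊥bis P2·P0 via (13.795,44.57): [(0, 43.6318) (0, 0) (37, 0) (37, 46.1482)]  |A|=1660.9299
3. ⊥bis P2·P1 via (20.745,12.21): [(13.2094, 44.5302) (0, 43.6318) (0, 0) (23.5918, 0)]  |A|=813.4485
4. ⊥bis P2·P3 via (19.13,18.065): [(19.4085, 17.9423) (0, 26.4938) (0, 0) (23.5918, 0)]  |A|=468.7477
5. ⊥bis P2·P4 via (14.7,21.62): [(19.4085, 17.9423) (11.8928, 21.2537) (0, 19.702) (0, 0) (23.5918, 0)]  |A|=428.3611
6. ⊥bis P2·P5 via (14.56,27.85): [(19.4085, 17.9423) (11.8928, 21.2537) (0, 19.702) (0, 0) (23.5918, 0)]  |A|=428.3611
7. canonical 5-gon: [(19.4085, 17.9423) (11.8928, 21.2537) (0, 19.702) (0, 0) (23.5918, 0)]
8. shoelace: 428.3611

Area of P2's cell: 428.3611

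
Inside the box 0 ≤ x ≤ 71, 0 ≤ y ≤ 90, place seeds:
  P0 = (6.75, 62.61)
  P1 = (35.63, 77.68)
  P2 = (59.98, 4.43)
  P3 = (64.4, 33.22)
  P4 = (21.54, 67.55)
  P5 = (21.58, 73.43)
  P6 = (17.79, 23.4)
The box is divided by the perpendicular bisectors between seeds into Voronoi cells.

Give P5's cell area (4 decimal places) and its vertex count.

1. box [0,71]×[0,90]: [(0, 0) (71, 0) (71, 90) (0, 90)]
2. ⊥bis P5·P0 via (14.165,68.02): [(0, 87.4347) (63.7925, 0) (71, 0) (71, 90) (0, 90)]  |A|=3601.1596
3. ⊥bis P5·P1 via (28.605,75.555): [(0, 87.4347) (42.7253, 28.875) (24.2355, 90) (0, 90)]  |A|=795.5
4. ⊥bis P5·P2 via (40.78,38.93): [(0, 87.4347) (36.9459, 36.7962) (39.8417, 38.4078) (24.2355, 90) (0, 90)]  |A|=779.374
5. ⊥bis P5·P3 via (42.99,53.325): [(0, 87.4347) (32.8021, 42.4758) (37.1958, 47.1547) (24.2355, 90) (0, 90)]  |A|=742.4059
6. ⊥bis P5·P4 via (21.56,70.49): [(0, 87.4347) (12.317, 70.5529) (30.1548, 70.4315) (24.2355, 90) (0, 90)]  |A|=425.624
7. ⊥bis P5·P6 via (19.685,48.415): [(0, 87.4347) (12.317, 70.5529) (30.1548, 70.4315) (24.2355, 90) (0, 90)]  |A|=425.624
8. canonical 5-gon: [(0, 87.4347) (12.317, 70.5529) (30.1548, 70.4315) (24.2355, 90) (0, 90)]
9. shoelace: 425.624

Area of P5's cell: 425.6240 (5 vertices)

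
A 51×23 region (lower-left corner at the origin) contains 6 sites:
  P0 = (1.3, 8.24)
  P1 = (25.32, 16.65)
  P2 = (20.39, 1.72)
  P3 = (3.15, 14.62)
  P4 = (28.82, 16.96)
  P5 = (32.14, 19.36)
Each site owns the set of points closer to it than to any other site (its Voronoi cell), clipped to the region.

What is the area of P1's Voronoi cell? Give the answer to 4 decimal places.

Area of P1's cell: 171.8565

1. box [0,51]×[0,23]: [(0, 0) (51, 0) (51, 23) (0, 23)]
2. ⊥bis P1·P0 via (13.31,12.445): [(17.6673, 0) (51, 0) (51, 23) (9.6144, 23)]  |A|=859.26
3. ⊥bis P1·P2 via (22.855,9.185): [(13.3528, 12.3227) (50.6708, 0) (51, 0) (51, 23) (9.6144, 23)]  |A|=655.9139
4. ⊥bis P1·P3 via (14.235,15.635): [(14.5753, 11.919) (50.6708, 0) (51, 0) (51, 23) (13.5606, 23)]  |A|=628.2785
5. ⊥bis P1·P4 via (27.07,16.805): [(14.5753, 11.919) (27.8922, 7.5217) (26.5213, 23) (13.5606, 23)]  |A|=171.8565
6. ⊥bis P1·P5 via (28.73,18.005): [(14.5753, 11.919) (27.8922, 7.5217) (26.5213, 23) (13.5606, 23)]  |A|=171.8565
7. canonical 4-gon: [(14.5753, 11.919) (27.8922, 7.5217) (26.5213, 23) (13.5606, 23)]
8. shoelace: 171.8565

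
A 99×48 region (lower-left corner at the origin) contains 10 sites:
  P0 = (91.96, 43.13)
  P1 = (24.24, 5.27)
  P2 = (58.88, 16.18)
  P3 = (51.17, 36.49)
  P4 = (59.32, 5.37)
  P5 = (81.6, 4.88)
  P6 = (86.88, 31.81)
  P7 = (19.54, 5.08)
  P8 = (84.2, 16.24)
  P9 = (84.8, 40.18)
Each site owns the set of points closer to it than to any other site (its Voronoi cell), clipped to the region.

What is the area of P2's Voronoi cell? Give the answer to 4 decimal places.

1. box [0,99]×[0,48]: [(0, 0) (99, 0) (99, 48) (0, 48)]
2. ⊥bis P2·P0 via (75.42,29.655): [(0, 0) (99, 0) (99, 0.7115) (60.4745, 48) (0, 48)]  |A|=3841.0937
3. ⊥bis P2·P1 via (41.56,10.725): [(44.9379, 0) (99, 0) (99, 0.7115) (60.4745, 48) (29.8201, 48)]  |A|=2046.9022
4. ⊥bis P2·P3 via (55.025,26.335): [(38.6066, 20.1023) (44.9379, 0) (99, 0) (99, 0.7115) (72.6682, 33.0327)]  |A|=1285.5678
5. ⊥bis P2·P4 via (59.1,10.775): [(38.6066, 20.1023) (41.7665, 10.0695) (89.7839, 12.0239) (72.6682, 33.0327)]  |A|=712.4152
6. ⊥bis P2·P5 via (70.24,10.53): [(38.6066, 20.1023) (41.7665, 10.0695) (70.5945, 11.2429) (78.1099, 26.3533) (72.6682, 33.0327)]  |A|=570.3705
7. ⊥bis P2·P6 via (72.88,23.995): [(68.6802, 31.5187) (38.6066, 20.1023) (41.7665, 10.0695) (70.5945, 11.2429) (75.0254, 20.1516)]  |A|=515.7263
8. ⊥bis P2·P7 via (39.21,10.63): [(68.6802, 31.5187) (38.6066, 20.1023) (41.7665, 10.0695) (70.5945, 11.2429) (75.0254, 20.1516)]  |A|=515.7263
9. ⊥bis P2·P8 via (71.54,16.21): [(71.5158, 26.4389) (68.6802, 31.5187) (38.6066, 20.1023) (41.7665, 10.0695) (70.5945, 11.2429) (71.5472, 13.1583)]  |A|=492.5201
10. ⊥bis P2·P9 via (71.84,28.18): [(71.5158, 26.4389) (68.6802, 31.5187) (38.6066, 20.1023) (41.7665, 10.0695) (70.5945, 11.2429) (71.5472, 13.1583)]  |A|=492.5201
11. canonical 6-gon: [(71.5158, 26.4389) (68.6802, 31.5187) (38.6066, 20.1023) (41.7665, 10.0695) (70.5945, 11.2429) (71.5472, 13.1583)]
12. shoelace: 492.5201

Area of P2's cell: 492.5201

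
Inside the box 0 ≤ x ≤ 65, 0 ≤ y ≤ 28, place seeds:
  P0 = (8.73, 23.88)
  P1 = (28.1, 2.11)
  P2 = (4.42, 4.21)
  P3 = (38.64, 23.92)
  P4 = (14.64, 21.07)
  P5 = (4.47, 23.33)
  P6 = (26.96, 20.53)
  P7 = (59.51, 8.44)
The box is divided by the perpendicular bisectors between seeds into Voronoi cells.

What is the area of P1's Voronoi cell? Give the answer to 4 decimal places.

Area of P1's cell: 294.5626

1. box [0,65]×[0,28]: [(0, 0) (65, 0) (65, 28) (0, 28)]
2. ⊥bis P1·P0 via (18.415,12.995): [(3.8099, 0) (65, 0) (65, 28) (35.2792, 28)]  |A|=1272.7534
3. ⊥bis P1·P2 via (16.26,3.16): [(17.0223, 11.7558) (15.9798, 0) (65, 0) (65, 28) (35.2792, 28)]  |A|=1201.2198
4. ⊥bis P1·P3 via (33.37,13.015): [(23.6933, 17.6914) (17.0223, 11.7558) (15.9798, 0) (60.3014, 0)]  |A|=428.1738
5. ⊥bis P1·P4 via (21.37,11.59): [(27.4246, 15.8882) (16.7145, 8.285) (15.9798, 0) (60.3014, 0)]  |A|=393.6693
6. ⊥bis P1·P5 via (16.285,12.72): [(27.4246, 15.8882) (16.7145, 8.285) (15.9798, 0) (60.3014, 0)]  |A|=393.6693
7. ⊥bis P1·P6 via (27.53,11.32): [(35.8162, 11.8328) (20.365, 10.8766) (16.7145, 8.285) (15.9798, 0) (60.3014, 0)]  |A|=358.3267
8. ⊥bis P1·P7 via (43.805,5.275): [(43.2028, 8.2632) (35.8162, 11.8328) (20.365, 10.8766) (16.7145, 8.285) (15.9798, 0) (44.8681, 0)]  |A|=294.5626
9. canonical 6-gon: [(43.2028, 8.2632) (35.8162, 11.8328) (20.365, 10.8766) (16.7145, 8.285) (15.9798, 0) (44.8681, 0)]
10. shoelace: 294.5626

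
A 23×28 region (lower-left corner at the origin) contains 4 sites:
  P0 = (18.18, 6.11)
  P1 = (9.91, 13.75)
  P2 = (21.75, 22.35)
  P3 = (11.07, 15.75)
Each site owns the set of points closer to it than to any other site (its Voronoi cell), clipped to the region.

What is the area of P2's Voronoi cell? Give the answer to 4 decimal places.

Area of P2's cell: 109.2867

1. box [0,23]×[0,28]: [(0, 0) (23, 0) (23, 28) (0, 28)]
2. ⊥bis P2·P0 via (19.965,14.23): [(0, 18.6189) (23, 13.5628) (23, 28) (0, 28)]  |A|=273.9107
3. ⊥bis P2·P1 via (15.83,18.05): [(18.3462, 14.5859) (23, 13.5628) (23, 28) (8.6028, 28)]  |A|=130.157
4. ⊥bis P2·P3 via (16.41,19.05): [(19.298, 14.3766) (23, 13.5628) (23, 28) (10.8791, 28)]  |A|=109.2867
5. canonical 4-gon: [(19.298, 14.3766) (23, 13.5628) (23, 28) (10.8791, 28)]
6. shoelace: 109.2867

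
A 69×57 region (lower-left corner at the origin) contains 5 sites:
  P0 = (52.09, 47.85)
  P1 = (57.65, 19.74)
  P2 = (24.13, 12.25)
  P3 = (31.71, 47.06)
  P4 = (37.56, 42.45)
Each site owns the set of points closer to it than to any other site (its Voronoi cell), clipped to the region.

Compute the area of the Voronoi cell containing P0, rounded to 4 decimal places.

1. box [0,69]×[0,57]: [(0, 0) (69, 0) (69, 57) (0, 57)]
2. ⊥bis P0·P1 via (54.87,33.795): [(0, 22.942) (69, 36.5898) (69, 57) (0, 57)]  |A|=1879.1509
3. ⊥bis P0·P2 via (38.11,30.05): [(37.6727, 30.3935) (69, 36.5898) (69, 57) (3.796, 57)]  |A|=1187.1243
4. ⊥bis P0·P3 via (41.9,47.455): [(42.5242, 31.3531) (69, 36.5898) (69, 57) (41.53, 57)]  |A|=622.4487
5. ⊥bis P0·P4 via (44.825,45.15): [(41.6591, 53.6685) (49.4439, 32.7217) (69, 36.5898) (69, 57) (41.53, 57)]  |A|=544.6483
6. canonical 5-gon: [(41.6591, 53.6685) (49.4439, 32.7217) (69, 36.5898) (69, 57) (41.53, 57)]
7. shoelace: 544.6483

Area of P0's cell: 544.6483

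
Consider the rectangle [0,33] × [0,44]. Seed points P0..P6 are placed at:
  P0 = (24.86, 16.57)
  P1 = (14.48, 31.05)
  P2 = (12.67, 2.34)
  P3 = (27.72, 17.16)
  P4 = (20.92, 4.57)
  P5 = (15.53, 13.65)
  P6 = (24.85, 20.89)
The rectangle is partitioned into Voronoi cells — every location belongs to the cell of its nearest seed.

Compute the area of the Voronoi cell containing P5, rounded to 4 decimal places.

Area of P5's cell: 245.8802

1. box [0,33]×[0,44]: [(0, 0) (33, 0) (33, 44) (0, 44)]
2. ⊥bis P5·P0 via (20.195,15.11): [(0, 0) (24.924, 0) (11.1533, 44) (0, 44)]  |A|=793.7003
3. ⊥bis P5·P1 via (15.005,22.35): [(0, 21.4445) (0, 0) (24.924, 0) (17.8749, 22.5232)]  |A|=472.3429
4. ⊥bis P5·P2 via (14.1,7.995): [(0, 21.4445) (0, 11.5605) (23.137, 5.7098) (17.8749, 22.5232)]  |A|=267.4499
5. ⊥bis P5·P3 via (21.625,15.405): [(0, 21.4445) (0, 11.5605) (23.137, 5.7098) (17.8749, 22.5232)]  |A|=267.4499
6. ⊥bis P5·P4 via (18.225,9.11): [(0, 21.4445) (0, 11.5605) (15.6755, 7.5966) (21.47, 11.0362) (17.8749, 22.5232)]  |A|=249.151
7. ⊥bis P5·P6 via (20.19,17.27): [(16.1883, 22.4214) (0, 21.4445) (0, 11.5605) (15.6755, 7.5966) (21.47, 11.0362) (19.0662, 18.7166)]  |A|=245.8802
8. canonical 6-gon: [(16.1883, 22.4214) (0, 21.4445) (0, 11.5605) (15.6755, 7.5966) (21.47, 11.0362) (19.0662, 18.7166)]
9. shoelace: 245.8802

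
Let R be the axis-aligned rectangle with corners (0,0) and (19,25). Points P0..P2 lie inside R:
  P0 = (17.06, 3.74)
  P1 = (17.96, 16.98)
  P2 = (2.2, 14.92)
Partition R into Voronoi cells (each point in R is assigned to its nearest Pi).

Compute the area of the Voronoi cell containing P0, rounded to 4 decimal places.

1. box [0,19]×[0,25]: [(0, 0) (19, 0) (19, 25) (0, 25)]
2. ⊥bis P0·P1 via (17.51,10.36): [(0, 11.5503) (0, 0) (19, 0) (19, 10.2587)]  |A|=207.1852
3. ⊥bis P0·P2 via (9.63,9.33): [(10.7506, 10.8195) (2.6105, 0) (19, 0) (19, 10.2587)]  |A|=130.9768
4. canonical 4-gon: [(10.7506, 10.8195) (2.6105, 0) (19, 0) (19, 10.2587)]
5. shoelace: 130.9768

Area of P0's cell: 130.9768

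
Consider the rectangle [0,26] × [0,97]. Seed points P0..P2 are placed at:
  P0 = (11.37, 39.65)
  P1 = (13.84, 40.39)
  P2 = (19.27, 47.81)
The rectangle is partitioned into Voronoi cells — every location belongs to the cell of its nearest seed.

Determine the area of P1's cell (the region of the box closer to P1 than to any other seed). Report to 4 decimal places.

Area of P1's cell: 333.1937

1. box [0,26]×[0,97]: [(0, 0) (26, 0) (26, 97) (0, 97)]
2. ⊥bis P1·P0 via (12.605,40.02): [(0, 82.0934) (24.5948, 0) (26, 0) (26, 97) (0, 97)]  |A|=1512.4642
3. ⊥bis P1·P2 via (16.555,44.1): [(9.9302, 48.9481) (24.5948, 0) (26, 0) (26, 37.1881)]  |A|=333.1937
4. canonical 4-gon: [(9.9302, 48.9481) (24.5948, 0) (26, 0) (26, 37.1881)]
5. shoelace: 333.1937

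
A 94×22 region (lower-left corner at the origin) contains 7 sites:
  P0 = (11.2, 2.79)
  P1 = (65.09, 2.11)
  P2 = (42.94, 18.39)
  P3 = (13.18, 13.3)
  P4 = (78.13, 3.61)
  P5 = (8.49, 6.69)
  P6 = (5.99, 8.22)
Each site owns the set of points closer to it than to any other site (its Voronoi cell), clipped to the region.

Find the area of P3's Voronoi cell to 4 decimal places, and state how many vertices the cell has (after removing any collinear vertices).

Area of P3's cell: 327.2903 (5 vertices)

1. box [0,94]×[0,22]: [(0, 0) (94, 0) (94, 22) (0, 22)]
2. ⊥bis P3·P0 via (12.19,8.045): [(0, 10.3415) (54.8935, 0) (94, 0) (94, 22) (0, 22)]  |A|=1784.1594
3. ⊥bis P3·P1 via (39.135,7.705): [(0, 10.3415) (38.1539, 3.1536) (42.2165, 22) (0, 22)]  |A|=620.2228
4. ⊥bis P3·P2 via (28.06,15.845): [(0, 10.3415) (29.9669, 4.696) (27.0073, 22) (0, 22)]  |A|=408.3517
5. ⊥bis P3·P4 via (45.655,8.455): [(0, 10.3415) (29.9669, 4.696) (27.0073, 22) (0, 22)]  |A|=408.3517
6. ⊥bis P3·P5 via (10.835,9.995): [(0, 17.6828) (14.087, 7.6876) (29.9669, 4.696) (27.0073, 22) (0, 22)]  |A|=356.6435
7. ⊥bis P3·P6 via (9.585,10.76): [(9.4123, 11.0045) (14.087, 7.6876) (29.9669, 4.696) (27.0073, 22) (1.6435, 22)]  |A|=327.2903
8. canonical 5-gon: [(9.4123, 11.0045) (14.087, 7.6876) (29.9669, 4.696) (27.0073, 22) (1.6435, 22)]
9. shoelace: 327.2903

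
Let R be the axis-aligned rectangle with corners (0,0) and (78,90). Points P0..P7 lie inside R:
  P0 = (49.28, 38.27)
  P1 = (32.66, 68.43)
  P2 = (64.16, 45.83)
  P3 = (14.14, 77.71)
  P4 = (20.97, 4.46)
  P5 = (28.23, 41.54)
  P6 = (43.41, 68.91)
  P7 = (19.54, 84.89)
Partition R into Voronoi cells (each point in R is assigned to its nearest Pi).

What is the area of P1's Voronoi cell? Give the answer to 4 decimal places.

1. box [0,78]×[0,90]: [(0, 0) (78, 0) (78, 90) (0, 90)]
2. ⊥bis P1·P0 via (40.97,53.35): [(0, 30.773) (78, 73.7558) (78, 90) (0, 90)]  |A|=2943.376
3. ⊥bis P1·P2 via (48.41,57.13): [(0, 30.773) (48.7896, 57.6591) (71.9929, 90) (0, 90)]  |A|=2608.9887
4. ⊥bis P1·P3 via (23.4,73.07): [(3.0473, 32.4523) (48.7896, 57.6591) (71.9929, 90) (31.8833, 90)]  |A|=1601.3431
5. ⊥bis P1·P4 via (26.815,36.445): [(6.8739, 40.0891) (14.4074, 38.7124) (48.7896, 57.6591) (71.9929, 90) (31.8833, 90)]  |A|=1569.9432
6. ⊥bis P1·P5 via (30.445,54.985): [(15.5662, 57.4362) (40.8318, 53.2738) (48.7896, 57.6591) (71.9929, 90) (31.8833, 90)]  |A|=1259.6721
7. ⊥bis P1·P6 via (38.035,68.67): [(15.5662, 57.4362) (38.7068, 53.6239) (37.0826, 90) (31.8833, 90)]  |A|=502.441
8. ⊥bis P1·P7 via (26.1,76.66): [(24.5996, 75.4641) (15.5662, 57.4362) (38.7068, 53.6239) (37.2803, 85.5717)]  |A|=435.576
9. canonical 4-gon: [(24.5996, 75.4641) (15.5662, 57.4362) (38.7068, 53.6239) (37.2803, 85.5717)]
10. shoelace: 435.576

Area of P1's cell: 435.5760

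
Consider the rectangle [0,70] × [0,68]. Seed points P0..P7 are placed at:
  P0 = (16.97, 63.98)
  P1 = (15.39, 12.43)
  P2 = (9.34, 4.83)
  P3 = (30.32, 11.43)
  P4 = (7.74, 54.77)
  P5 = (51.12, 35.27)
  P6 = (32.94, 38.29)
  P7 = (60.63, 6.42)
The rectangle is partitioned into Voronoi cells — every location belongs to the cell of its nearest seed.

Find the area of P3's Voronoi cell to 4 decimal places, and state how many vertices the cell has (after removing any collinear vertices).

1. box [0,70]×[0,68]: [(0, 0) (70, 0) (70, 68) (0, 68)]
2. ⊥bis P3·P0 via (23.645,37.705): [(0, 31.6981) (0, 0) (70, 0) (70, 49.4812)]  |A|=2841.2767
3. ⊥bis P3·P1 via (22.855,11.93): [(24.5976, 37.947) (22.0559, 0) (70, 0) (70, 49.4812)]  |A|=2032.9493
4. ⊥bis P3·P2 via (19.83,8.13): [(24.5976, 37.947) (22.1142, 0.8692) (22.3876, 0) (70, 0) (70, 49.4812)]  |A|=2032.8052
5. ⊥bis P3·P4 via (19.03,33.1): [(31.8884, 39.7992) (24.4625, 35.9303) (22.1142, 0.8692) (22.3876, 0) (70, 0) (70, 49.4812)]  |A|=2025.5787
6. ⊥bis P3·P5 via (40.72,23.35): [(25.6136, 36.5301) (24.4625, 35.9303) (22.1142, 0.8692) (22.3876, 0) (67.4827, 0)]  |A|=849.5349
7. ⊥bis P3·P6 via (31.63,24.86): [(39.9156, 24.0518) (23.7724, 25.6265) (22.1142, 0.8692) (22.3876, 0) (67.4827, 0)]  |A|=754.352
8. ⊥bis P3·P7 via (45.475,8.925): [(46.9595, 17.9061) (39.9156, 24.0518) (23.7724, 25.6265) (22.1142, 0.8692) (22.3876, 0) (43.9998, 0)]  |A|=544.1078
9. canonical 6-gon: [(46.9595, 17.9061) (39.9156, 24.0518) (23.7724, 25.6265) (22.1142, 0.8692) (22.3876, 0) (43.9998, 0)]
10. shoelace: 544.1078

Area of P3's cell: 544.1078 (6 vertices)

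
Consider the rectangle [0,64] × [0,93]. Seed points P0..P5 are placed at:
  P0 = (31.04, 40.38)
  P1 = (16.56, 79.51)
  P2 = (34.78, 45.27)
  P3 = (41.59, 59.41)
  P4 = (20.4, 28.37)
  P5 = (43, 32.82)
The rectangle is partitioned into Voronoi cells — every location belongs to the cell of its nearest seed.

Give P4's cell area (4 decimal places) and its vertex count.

Area of P4's cell: 1447.7060 (5 vertices)

1. box [0,64]×[0,93]: [(0, 0) (64, 0) (64, 93) (0, 93)]
2. ⊥bis P4·P0 via (25.72,34.375): [(0, 57.1611) (0, 0) (64, 0) (64, 0.4617)]  |A|=1843.9277
3. ⊥bis P4·P1 via (18.48,53.94): [(4.7957, 52.9125) (0, 52.5524) (0, 0) (64, 0) (64, 0.4617)]  |A|=1832.8768
4. ⊥bis P4·P2 via (27.59,36.82): [(4.7957, 52.9125) (0, 52.5524) (0, 0) (64, 0) (64, 0.4617)]  |A|=1832.8768
5. ⊥bis P4·P3 via (30.995,43.89): [(4.7957, 52.9125) (0, 52.5524) (0, 0) (64, 0) (64, 0.4617)]  |A|=1832.8768
6. ⊥bis P4·P5 via (31.7,30.595): [(32.062, 28.7564) (4.7957, 52.9125) (0, 52.5524) (0, 0) (37.7242, 0)]  |A|=1447.706
7. canonical 5-gon: [(32.062, 28.7564) (4.7957, 52.9125) (0, 52.5524) (0, 0) (37.7242, 0)]
8. shoelace: 1447.706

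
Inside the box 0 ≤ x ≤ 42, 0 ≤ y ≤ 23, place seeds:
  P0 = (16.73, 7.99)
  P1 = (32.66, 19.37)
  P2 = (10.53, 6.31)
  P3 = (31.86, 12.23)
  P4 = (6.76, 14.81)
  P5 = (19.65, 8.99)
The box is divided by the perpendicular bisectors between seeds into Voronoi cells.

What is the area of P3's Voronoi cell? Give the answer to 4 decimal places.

1. box [0,42]×[0,23]: [(0, 0) (42, 0) (42, 23) (0, 23)]
2. ⊥bis P3·P0 via (24.295,10.11): [(27.1282, 0) (42, 0) (42, 23) (20.6827, 23)]  |A|=416.1742
3. ⊥bis P3·P1 via (32.26,15.8): [(22.3906, 16.9058) (27.1282, 0) (42, 0) (42, 14.7087)]  |A|=269.9245
4. ⊥bis P3·P2 via (21.195,9.27): [(22.3906, 16.9058) (27.1282, 0) (42, 0) (42, 14.7087)]  |A|=269.9245
5. ⊥bis P3·P4 via (19.31,13.52): [(22.3906, 16.9058) (27.1282, 0) (42, 0) (42, 14.7087)]  |A|=269.9245
6. ⊥bis P3·P5 via (25.755,10.61): [(24.1363, 16.7102) (28.5704, 0) (42, 0) (42, 14.7087)]  |A|=243.5815
7. canonical 4-gon: [(24.1363, 16.7102) (28.5704, 0) (42, 0) (42, 14.7087)]
8. shoelace: 243.5815

Area of P3's cell: 243.5815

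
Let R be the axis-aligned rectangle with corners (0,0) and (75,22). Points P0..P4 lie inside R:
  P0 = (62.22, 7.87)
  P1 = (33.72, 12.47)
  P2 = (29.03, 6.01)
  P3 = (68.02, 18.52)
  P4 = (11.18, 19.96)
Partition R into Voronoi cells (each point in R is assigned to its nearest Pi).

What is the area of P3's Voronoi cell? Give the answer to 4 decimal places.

1. box [0,75]×[0,22]: [(0, 0) (75, 0) (75, 22) (0, 22)]
2. ⊥bis P3·P0 via (65.12,13.195): [(75, 7.8143) (75, 22) (48.9522, 22)]  |A|=184.7526
3. ⊥bis P3·P1 via (50.87,15.495): [(49.8045, 21.5358) (75, 7.8143) (75, 22) (49.7226, 22)]  |A|=184.5738
4. ⊥bis P3·P2 via (48.525,12.265): [(49.8045, 21.5358) (75, 7.8143) (75, 22) (49.7226, 22)]  |A|=184.5738
5. ⊥bis P3·P4 via (39.6,19.24): [(49.8045, 21.5358) (75, 7.8143) (75, 22) (49.7226, 22)]  |A|=184.5738
6. canonical 4-gon: [(49.8045, 21.5358) (75, 7.8143) (75, 22) (49.7226, 22)]
7. shoelace: 184.5738

Area of P3's cell: 184.5738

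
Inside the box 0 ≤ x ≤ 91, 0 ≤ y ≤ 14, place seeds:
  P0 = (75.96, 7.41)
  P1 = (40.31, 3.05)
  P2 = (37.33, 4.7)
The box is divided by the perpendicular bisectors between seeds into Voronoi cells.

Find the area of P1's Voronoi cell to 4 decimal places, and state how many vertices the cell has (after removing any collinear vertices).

Area of P1's cell: 243.1554 (4 vertices)

1. box [0,91]×[0,14]: [(0, 0) (91, 0) (91, 14) (0, 14)]
2. ⊥bis P1·P0 via (58.135,5.23): [(0, 0) (58.7746, 0) (57.0624, 14) (0, 14)]  |A|=810.8594
3. ⊥bis P1·P2 via (38.82,3.875): [(36.6744, 0) (58.7746, 0) (57.0624, 14) (44.4261, 14)]  |A|=243.1554
4. canonical 4-gon: [(36.6744, 0) (58.7746, 0) (57.0624, 14) (44.4261, 14)]
5. shoelace: 243.1554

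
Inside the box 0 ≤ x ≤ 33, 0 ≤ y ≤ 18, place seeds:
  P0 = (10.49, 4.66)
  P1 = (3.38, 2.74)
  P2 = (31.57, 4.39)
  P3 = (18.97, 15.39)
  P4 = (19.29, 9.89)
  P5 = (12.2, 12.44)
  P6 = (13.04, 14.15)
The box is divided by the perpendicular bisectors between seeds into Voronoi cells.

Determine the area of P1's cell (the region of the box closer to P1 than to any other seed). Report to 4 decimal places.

Area of P1's cell: 77.8434

1. box [0,33]×[0,18]: [(0, 0) (33, 0) (33, 18) (0, 18)]
2. ⊥bis P1·P0 via (6.935,3.7): [(0, 0) (7.9342, 0) (3.0734, 18) (0, 18)]  |A|=99.068
3. ⊥bis P1·P2 via (17.475,3.565): [(0, 0) (7.9342, 0) (3.0734, 18) (0, 18)]  |A|=99.068
4. ⊥bis P1·P3 via (11.175,9.065): [(0, 0) (7.9342, 0) (3.0734, 18) (0, 18)]  |A|=99.068
5. ⊥bis P1·P4 via (11.335,6.315): [(0, 0) (7.9342, 0) (3.0734, 18) (0, 18)]  |A|=99.068
6. ⊥bis P1·P5 via (7.79,7.59): [(0, 14.6733) (0, 0) (7.9342, 0) (5.2644, 9.8865)]  |A|=77.8434
7. ⊥bis P1·P6 via (8.21,8.445): [(0, 14.6733) (0, 0) (7.9342, 0) (5.2644, 9.8865)]  |A|=77.8434
8. canonical 4-gon: [(0, 14.6733) (0, 0) (7.9342, 0) (5.2644, 9.8865)]
9. shoelace: 77.8434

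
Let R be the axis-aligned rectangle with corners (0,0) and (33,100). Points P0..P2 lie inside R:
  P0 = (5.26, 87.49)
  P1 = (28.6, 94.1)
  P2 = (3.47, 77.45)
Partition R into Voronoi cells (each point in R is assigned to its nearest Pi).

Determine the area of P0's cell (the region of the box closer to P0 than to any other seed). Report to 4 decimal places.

Area of P0's cell: 313.8067

1. box [0,33]×[0,100]: [(0, 0) (33, 0) (33, 100) (0, 100)]
2. ⊥bis P0·P1 via (16.93,90.795): [(0, 0) (33, 0) (33, 34.0516) (14.3231, 100) (0, 100)]  |A|=2684.1443
3. ⊥bis P0·P2 via (4.365,82.47): [(0, 83.2482) (20.0812, 79.668) (14.3231, 100) (0, 100)]  |A|=313.8067
4. canonical 4-gon: [(0, 83.2482) (20.0812, 79.668) (14.3231, 100) (0, 100)]
5. shoelace: 313.8067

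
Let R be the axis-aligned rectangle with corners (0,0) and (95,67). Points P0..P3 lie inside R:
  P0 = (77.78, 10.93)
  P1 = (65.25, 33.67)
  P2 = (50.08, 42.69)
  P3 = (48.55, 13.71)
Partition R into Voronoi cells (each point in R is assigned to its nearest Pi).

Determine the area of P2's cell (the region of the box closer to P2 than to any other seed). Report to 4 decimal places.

Area of P2's cell: 2390.6754

1. box [0,95]×[0,67]: [(0, 0) (95, 0) (95, 67) (0, 67)]
2. ⊥bis P2·P0 via (63.93,26.81): [(0, 0) (33.1904, 0) (95, 53.9082) (95, 67) (0, 67)]  |A|=4698.979
3. ⊥bis P2·P1 via (57.665,38.18): [(0, 0) (33.1904, 0) (36.8732, 3.212) (74.8012, 67) (0, 67)]  |A|=3674.2666
4. ⊥bis P2·P3 via (49.315,28.2): [(0, 30.8036) (51.6574, 28.0763) (74.8012, 67) (0, 67)]  |A|=2390.6754
5. canonical 4-gon: [(0, 30.8036) (51.6574, 28.0763) (74.8012, 67) (0, 67)]
6. shoelace: 2390.6754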